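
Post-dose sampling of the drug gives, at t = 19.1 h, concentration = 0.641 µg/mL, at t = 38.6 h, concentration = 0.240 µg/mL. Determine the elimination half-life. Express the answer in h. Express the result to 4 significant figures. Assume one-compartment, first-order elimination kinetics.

k = ln(C₁/C₂) / (t₂ − t₁) = ln(0.641/0.240) / (38.6 − 19.1)
  = 0.9824 / 19.50 = 0.05038 h⁻¹
t½ = ln2 / k = 0.693147 / 0.05038 = 13.76 h

13.76 h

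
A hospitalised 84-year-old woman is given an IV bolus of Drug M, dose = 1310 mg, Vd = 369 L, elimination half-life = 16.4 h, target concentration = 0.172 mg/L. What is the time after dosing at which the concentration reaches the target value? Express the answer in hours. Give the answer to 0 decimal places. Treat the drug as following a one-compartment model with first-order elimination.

C₀ = Dose / Vd = 1310 / 369 = 3.550 mg/L
k = ln2 / t½ = 0.693147 / 16.4 = 0.04227 h⁻¹
t = ln(C₀ / C) / k = ln(3.550 / 0.172) / 0.04227
  = ln(20.64) / 0.04227 = 3.027 / 0.04227 = 71.61 h

72 h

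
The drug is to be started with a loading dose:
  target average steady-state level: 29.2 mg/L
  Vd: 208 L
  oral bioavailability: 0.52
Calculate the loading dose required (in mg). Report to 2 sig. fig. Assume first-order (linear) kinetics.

12000 mg

LD = Css × Vd / F = 29.2 × 208 / 0.52 = 11680 mg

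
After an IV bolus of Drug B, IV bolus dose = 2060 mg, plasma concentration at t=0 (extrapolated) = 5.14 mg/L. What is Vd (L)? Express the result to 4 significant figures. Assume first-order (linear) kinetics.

400.8 L

Vd = Dose / C₀ = 2060 / 5.14 = 400.8 L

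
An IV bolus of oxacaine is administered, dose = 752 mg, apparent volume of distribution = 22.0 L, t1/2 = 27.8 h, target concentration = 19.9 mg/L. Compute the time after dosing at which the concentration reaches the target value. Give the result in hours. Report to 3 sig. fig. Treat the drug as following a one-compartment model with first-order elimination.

C₀ = Dose / Vd = 752.0 / 22.0 = 34.18 mg/L
k = ln2 / t½ = 0.693147 / 27.8 = 0.02493 h⁻¹
t = ln(C₀ / C) / k = ln(34.18 / 19.9) / 0.02493
  = ln(1.718) / 0.02493 = 0.5412 / 0.02493 = 21.71 h

21.7 h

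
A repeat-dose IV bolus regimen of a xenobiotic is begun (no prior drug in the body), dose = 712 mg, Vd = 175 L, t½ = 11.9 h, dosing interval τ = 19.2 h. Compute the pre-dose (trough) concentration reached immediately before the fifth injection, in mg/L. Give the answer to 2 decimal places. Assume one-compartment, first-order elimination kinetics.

1.95 mg/L

C₀ per dose = Dose / Vd = 712 / 175 = 4.069 mg/L
k = ln2 / t½ = 0.693147 / 11.9 = 0.05825 h⁻¹
Fraction remaining after one interval: r = e^(−kτ) = e^(−0.05825 × 19.2) = 0.3268
Before dose 5, 4 doses have been given (aged 1τ, 2τ, 3τ, 4τ).
C_trough = C₀ × (r + r² + … + r^4) = C₀ × r(1−r^4)/(1−r)
        = 4.069 × 0.3268 × (1 − 0.01141) / (1 − 0.3268) = 1.953 mg/L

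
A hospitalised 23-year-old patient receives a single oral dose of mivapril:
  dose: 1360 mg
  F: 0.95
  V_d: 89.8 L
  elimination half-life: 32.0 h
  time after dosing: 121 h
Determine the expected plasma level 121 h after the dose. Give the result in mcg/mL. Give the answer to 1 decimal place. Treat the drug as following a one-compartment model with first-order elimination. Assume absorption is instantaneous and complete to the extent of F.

Amount reaching circulation = F × Dose = 0.95 × 1360 = 1292 mg
C₀ = F·Dose / Vd = 1292 / 89.8 = 14.39 mg/L
k = ln2 / t½ = 0.693147 / 32.0 = 0.02166 h⁻¹
C = C₀ · e^(−k·t) = 14.39 × e^(−0.02166 × 121)
  = 14.39 × 0.07274 = 1.047 mg/L
(1.047 mg/L = 1.047 mcg/mL)

1.0 mcg/mL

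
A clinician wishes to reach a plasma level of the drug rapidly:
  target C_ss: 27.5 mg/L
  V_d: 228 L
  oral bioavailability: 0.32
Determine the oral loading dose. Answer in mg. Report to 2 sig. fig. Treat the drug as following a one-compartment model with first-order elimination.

LD = Css × Vd / F = 27.5 × 228 / 0.32 = 19590 mg

20000 mg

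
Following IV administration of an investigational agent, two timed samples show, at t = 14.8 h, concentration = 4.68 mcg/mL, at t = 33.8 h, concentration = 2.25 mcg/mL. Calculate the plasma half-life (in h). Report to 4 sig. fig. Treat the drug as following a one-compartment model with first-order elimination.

k = ln(C₁/C₂) / (t₂ − t₁) = ln(4.68/2.25) / (33.8 − 14.8)
  = 0.7324 / 19.00 = 0.03855 h⁻¹
t½ = ln2 / k = 0.693147 / 0.03855 = 17.98 h

17.98 h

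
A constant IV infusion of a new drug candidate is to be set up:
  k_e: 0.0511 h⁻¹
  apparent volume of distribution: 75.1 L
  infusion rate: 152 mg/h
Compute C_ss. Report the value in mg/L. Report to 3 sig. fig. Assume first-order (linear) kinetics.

CL = k × Vd = 0.05110 × 75.1 = 3.838 L/h
At steady state Css = R₀ / CL = 152 / 3.838 = 39.60 mg/L

39.6 mg/L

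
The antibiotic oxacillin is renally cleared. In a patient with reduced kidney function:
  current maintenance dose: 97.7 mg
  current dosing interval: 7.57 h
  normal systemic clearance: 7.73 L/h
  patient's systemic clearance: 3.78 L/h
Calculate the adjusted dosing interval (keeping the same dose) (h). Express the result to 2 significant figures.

15 h

To keep the same average steady-state level, dosing rate must scale with clearance.
CL ratio = 3.78 / 7.73 = 0.4890
New interval (same dose) = 7.57 / 0.4890 = 15.48 h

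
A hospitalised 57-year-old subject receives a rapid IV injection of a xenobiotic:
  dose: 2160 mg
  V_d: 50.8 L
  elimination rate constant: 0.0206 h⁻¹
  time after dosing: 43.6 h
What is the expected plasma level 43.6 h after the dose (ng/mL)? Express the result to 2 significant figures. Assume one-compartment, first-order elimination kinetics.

C₀ = Dose / Vd = 2160 / 50.8 = 42.52 mg/L
C = C₀ · e^(−k·t) = 42.52 × e^(−0.02060 × 43.6)
  = 42.52 × 0.4073 = 17.32 mg/L
Convert: 17.32 mg/L × 1000 = 17320 ng/mL

17000 ng/mL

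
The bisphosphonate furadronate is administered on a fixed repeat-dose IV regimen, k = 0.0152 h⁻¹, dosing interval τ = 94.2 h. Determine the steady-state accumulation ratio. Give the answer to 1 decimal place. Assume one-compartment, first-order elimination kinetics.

1.3

e^(−kτ) = e^(−0.01520 × 94.2) = 0.2389
Accumulation ratio R = 1 / (1 − e^(−kτ)) = 1 / (1 − 0.2389) = 1.314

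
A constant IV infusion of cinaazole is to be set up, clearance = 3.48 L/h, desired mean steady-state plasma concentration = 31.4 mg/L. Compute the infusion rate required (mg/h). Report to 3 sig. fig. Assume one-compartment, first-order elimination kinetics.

At steady state, infusion rate R₀ = Css × CL = 31.4 × 3.480 = 109.3 mg/h

109 mg/h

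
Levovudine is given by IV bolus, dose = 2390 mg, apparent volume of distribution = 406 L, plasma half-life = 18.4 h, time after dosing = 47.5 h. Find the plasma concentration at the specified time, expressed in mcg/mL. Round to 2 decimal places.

C₀ = Dose / Vd = 2390 / 406 = 5.887 mg/L
k = ln2 / t½ = 0.693147 / 18.4 = 0.03767 h⁻¹
C = C₀ · e^(−k·t) = 5.887 × e^(−0.03767 × 47.5)
  = 5.887 × 0.1671 = 0.9837 mg/L
(0.9837 mg/L = 0.9837 mcg/mL)

0.98 mcg/mL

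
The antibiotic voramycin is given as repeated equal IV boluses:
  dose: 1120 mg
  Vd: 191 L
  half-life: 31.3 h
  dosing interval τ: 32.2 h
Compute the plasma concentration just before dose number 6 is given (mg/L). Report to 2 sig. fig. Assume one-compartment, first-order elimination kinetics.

5.5 mg/L

C₀ per dose = Dose / Vd = 1120 / 191 = 5.864 mg/L
k = ln2 / t½ = 0.693147 / 31.3 = 0.02215 h⁻¹
Fraction remaining after one interval: r = e^(−kτ) = e^(−0.02215 × 32.2) = 0.4901
Before dose 6, 5 doses have been given (aged 1τ, 2τ, 3τ, 4τ, 5τ).
C_trough = C₀ × (r + r² + … + r^5) = C₀ × r(1−r^5)/(1−r)
        = 5.864 × 0.4901 × (1 − 0.02828) / (1 − 0.4901) = 5.477 mg/L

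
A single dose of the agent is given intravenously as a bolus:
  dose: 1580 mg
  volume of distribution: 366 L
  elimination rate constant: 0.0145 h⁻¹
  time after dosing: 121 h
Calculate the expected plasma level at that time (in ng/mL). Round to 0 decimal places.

C₀ = Dose / Vd = 1580 / 366 = 4.317 mg/L
C = C₀ · e^(−k·t) = 4.317 × e^(−0.01450 × 121)
  = 4.317 × 0.1730 = 0.7468 mg/L
Convert: 0.7468 mg/L × 1000 = 746.8 ng/mL

747 ng/mL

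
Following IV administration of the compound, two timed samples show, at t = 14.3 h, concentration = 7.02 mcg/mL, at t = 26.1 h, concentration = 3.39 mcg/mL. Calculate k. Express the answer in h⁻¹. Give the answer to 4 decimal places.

0.0617 h⁻¹

k = ln(C₁/C₂) / (t₂ − t₁) = ln(7.02/3.39) / (26.1 − 14.3)
  = 0.7279 / 11.80 = 0.06169 h⁻¹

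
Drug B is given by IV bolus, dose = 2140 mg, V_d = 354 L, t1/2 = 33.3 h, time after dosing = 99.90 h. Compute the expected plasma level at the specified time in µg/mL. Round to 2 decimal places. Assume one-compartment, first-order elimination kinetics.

C₀ = Dose / Vd = 2140 / 354 = 6.045 mg/L
k = ln2 / t½ = 0.693147 / 33.3 = 0.02082 h⁻¹
t / t½ = 99.90 / 33.3 = 3 half-lives
C = C₀ × (1/2)^3 = 6.045 × 0.1250 = 0.7556 mg/L
(0.7556 mg/L = 0.7556 µg/mL)

0.76 µg/mL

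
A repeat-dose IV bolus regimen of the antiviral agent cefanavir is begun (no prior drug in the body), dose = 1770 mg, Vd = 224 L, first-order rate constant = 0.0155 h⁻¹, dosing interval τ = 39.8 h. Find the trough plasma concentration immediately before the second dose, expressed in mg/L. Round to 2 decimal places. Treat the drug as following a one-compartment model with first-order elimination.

4.26 mg/L

C₀ per dose = Dose / Vd = 1770 / 224 = 7.902 mg/L
Fraction remaining after one interval: r = e^(−kτ) = e^(−0.01550 × 39.8) = 0.5396
Before dose 2, 1 dose has been given (aged 1τ).
C_trough = C₀ × r = 7.902 × 0.5396 = 4.264 mg/L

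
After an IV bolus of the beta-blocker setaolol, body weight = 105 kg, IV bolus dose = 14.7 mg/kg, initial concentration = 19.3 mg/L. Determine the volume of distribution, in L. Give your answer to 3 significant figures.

Dose = 14.7 × 105 = 1544 mg
Vd = Dose / C₀ = 1544 / 19.3 = 80.00 L

80.0 L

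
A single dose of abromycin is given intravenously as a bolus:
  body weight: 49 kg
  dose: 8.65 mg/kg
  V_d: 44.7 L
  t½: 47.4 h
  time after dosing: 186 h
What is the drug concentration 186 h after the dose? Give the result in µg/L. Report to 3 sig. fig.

Total dose = 8.65 × 49 = 423.9 mg
C₀ = Dose / Vd = 423.9 / 44.7 = 9.483 mg/L
k = ln2 / t½ = 0.693147 / 47.4 = 0.01462 h⁻¹
C = C₀ · e^(−k·t) = 9.483 × e^(−0.01462 × 186)
  = 9.483 × 0.06592 = 0.6251 mg/L
Convert: 0.6251 mg/L × 1000 = 625.1 µg/L

625 µg/L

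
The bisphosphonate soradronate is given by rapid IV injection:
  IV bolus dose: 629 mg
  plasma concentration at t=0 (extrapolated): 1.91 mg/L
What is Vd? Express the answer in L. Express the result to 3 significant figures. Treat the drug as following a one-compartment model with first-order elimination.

Vd = Dose / C₀ = 629.0 / 1.91 = 329.3 L

329 L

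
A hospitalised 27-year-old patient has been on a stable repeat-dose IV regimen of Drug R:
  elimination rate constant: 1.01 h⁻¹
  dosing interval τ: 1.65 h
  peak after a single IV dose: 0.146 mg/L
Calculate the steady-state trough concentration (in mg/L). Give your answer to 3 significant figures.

0.0340 mg/L

e^(−kτ) = e^(−1.010 × 1.65) = 0.1889
Accumulation ratio R = 1 / (1 − e^(−kτ)) = 1 / (1 − 0.1889) = 1.233
Steady-state trough = C₀ × R × e^(−kτ) = 0.146 × 1.233 × 0.1889 = 0.03401 mg/L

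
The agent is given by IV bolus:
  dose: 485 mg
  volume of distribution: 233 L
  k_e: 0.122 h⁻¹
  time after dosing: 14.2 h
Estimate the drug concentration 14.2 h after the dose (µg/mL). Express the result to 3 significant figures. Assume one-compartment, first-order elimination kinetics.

0.368 µg/mL

C₀ = Dose / Vd = 485.0 / 233 = 2.082 mg/L
C = C₀ · e^(−k·t) = 2.082 × e^(−0.1220 × 14.2)
  = 2.082 × 0.1769 = 0.3683 mg/L
(0.3683 mg/L = 0.3683 µg/mL)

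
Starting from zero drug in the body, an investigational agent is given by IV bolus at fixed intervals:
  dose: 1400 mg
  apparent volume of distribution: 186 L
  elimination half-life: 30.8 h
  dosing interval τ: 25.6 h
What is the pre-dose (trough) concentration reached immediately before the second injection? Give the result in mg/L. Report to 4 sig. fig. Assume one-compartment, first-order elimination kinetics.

C₀ per dose = Dose / Vd = 1400 / 186 = 7.527 mg/L
k = ln2 / t½ = 0.693147 / 30.8 = 0.02250 h⁻¹
Fraction remaining after one interval: r = e^(−kτ) = e^(−0.02250 × 25.6) = 0.5621
Before dose 2, 1 dose has been given (aged 1τ).
C_trough = C₀ × r = 7.527 × 0.5621 = 4.231 mg/L

4.231 mg/L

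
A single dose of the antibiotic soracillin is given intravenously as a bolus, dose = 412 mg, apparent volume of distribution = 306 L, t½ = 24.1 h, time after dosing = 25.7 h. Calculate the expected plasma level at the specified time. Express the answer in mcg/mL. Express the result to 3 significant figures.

0.643 mcg/mL

C₀ = Dose / Vd = 412.0 / 306 = 1.346 mg/L
k = ln2 / t½ = 0.693147 / 24.1 = 0.02876 h⁻¹
C = C₀ · e^(−k·t) = 1.346 × e^(−0.02876 × 25.7)
  = 1.346 × 0.4775 = 0.6427 mg/L
(0.6427 mg/L = 0.6427 mcg/mL)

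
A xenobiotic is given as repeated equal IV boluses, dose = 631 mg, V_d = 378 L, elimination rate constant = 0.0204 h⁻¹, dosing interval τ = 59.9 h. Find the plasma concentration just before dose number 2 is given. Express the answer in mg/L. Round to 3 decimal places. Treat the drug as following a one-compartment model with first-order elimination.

0.492 mg/L

C₀ per dose = Dose / Vd = 631 / 378 = 1.669 mg/L
Fraction remaining after one interval: r = e^(−kτ) = e^(−0.02040 × 59.9) = 0.2947
Before dose 2, 1 dose has been given (aged 1τ).
C_trough = C₀ × r = 1.669 × 0.2947 = 0.4919 mg/L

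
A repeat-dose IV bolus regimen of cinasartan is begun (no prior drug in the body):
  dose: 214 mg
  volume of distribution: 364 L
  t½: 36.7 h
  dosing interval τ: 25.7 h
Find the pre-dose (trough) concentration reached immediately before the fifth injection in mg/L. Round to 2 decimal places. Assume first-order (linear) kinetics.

0.81 mg/L

C₀ per dose = Dose / Vd = 214 / 364 = 0.5879 mg/L
k = ln2 / t½ = 0.693147 / 36.7 = 0.01889 h⁻¹
Fraction remaining after one interval: r = e^(−kτ) = e^(−0.01889 × 25.7) = 0.6154
Before dose 5, 4 doses have been given (aged 1τ, 2τ, 3τ, 4τ).
C_trough = C₀ × (r + r² + … + r^4) = C₀ × r(1−r^4)/(1−r)
        = 0.5879 × 0.6154 × (1 − 0.1434) / (1 − 0.6154) = 0.8058 mg/L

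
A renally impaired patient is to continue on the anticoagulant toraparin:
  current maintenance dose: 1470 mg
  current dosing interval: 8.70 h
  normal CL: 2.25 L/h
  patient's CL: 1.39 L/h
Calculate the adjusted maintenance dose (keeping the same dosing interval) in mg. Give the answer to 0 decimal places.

908 mg

To keep the same average steady-state level, dosing rate must scale with clearance.
CL ratio = 1.39 / 2.25 = 0.6178
New dose (same interval) = 1470 × 0.6178 = 908.2 mg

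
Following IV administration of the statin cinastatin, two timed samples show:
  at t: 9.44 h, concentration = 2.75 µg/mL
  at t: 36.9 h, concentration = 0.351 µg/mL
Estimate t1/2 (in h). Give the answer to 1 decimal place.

9.2 h

k = ln(C₁/C₂) / (t₂ − t₁) = ln(2.75/0.351) / (36.9 − 9.44)
  = 2.059 / 27.46 = 0.07498 h⁻¹
t½ = ln2 / k = 0.693147 / 0.07498 = 9.244 h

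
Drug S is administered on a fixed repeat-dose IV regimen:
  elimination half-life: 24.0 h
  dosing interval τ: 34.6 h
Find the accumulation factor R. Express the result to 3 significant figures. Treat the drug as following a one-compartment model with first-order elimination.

1.58

k = ln2 / t½ = 0.693147 / 24.0 = 0.02888 h⁻¹
e^(−kτ) = e^(−0.02888 × 34.6) = 0.3682
Accumulation ratio R = 1 / (1 − e^(−kτ)) = 1 / (1 − 0.3682) = 1.583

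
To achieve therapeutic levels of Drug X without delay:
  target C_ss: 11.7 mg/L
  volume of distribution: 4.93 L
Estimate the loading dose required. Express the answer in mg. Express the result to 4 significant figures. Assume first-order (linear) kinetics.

LD = Css × Vd = 11.7 × 4.93 = 57.68 mg

57.68 mg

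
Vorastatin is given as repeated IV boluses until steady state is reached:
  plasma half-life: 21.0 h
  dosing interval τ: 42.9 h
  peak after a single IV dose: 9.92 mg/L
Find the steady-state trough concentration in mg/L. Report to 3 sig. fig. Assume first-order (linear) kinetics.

3.18 mg/L

k = ln2 / t½ = 0.693147 / 21.0 = 0.03301 h⁻¹
e^(−kτ) = e^(−0.03301 × 42.9) = 0.2427
Accumulation ratio R = 1 / (1 − e^(−kτ)) = 1 / (1 − 0.2427) = 1.320
Steady-state trough = C₀ × R × e^(−kτ) = 9.92 × 1.320 × 0.2427 = 3.178 mg/L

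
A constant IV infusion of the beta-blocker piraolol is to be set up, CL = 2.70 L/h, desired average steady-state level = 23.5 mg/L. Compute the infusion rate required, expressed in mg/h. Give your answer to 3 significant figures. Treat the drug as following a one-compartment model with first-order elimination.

At steady state, infusion rate R₀ = Css × CL = 23.5 × 2.700 = 63.45 mg/h

63.5 mg/h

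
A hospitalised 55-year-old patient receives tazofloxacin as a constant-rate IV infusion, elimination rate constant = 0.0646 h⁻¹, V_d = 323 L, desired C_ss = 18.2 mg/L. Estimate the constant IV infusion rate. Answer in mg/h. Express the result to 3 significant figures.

380 mg/h

CL = k × Vd = 0.06460 × 323 = 20.87 L/h
At steady state, infusion rate R₀ = Css × CL = 18.2 × 20.87 = 379.8 mg/h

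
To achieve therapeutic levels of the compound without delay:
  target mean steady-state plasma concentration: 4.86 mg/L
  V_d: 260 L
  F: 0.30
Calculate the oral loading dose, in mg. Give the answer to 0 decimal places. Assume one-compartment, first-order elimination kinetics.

4212 mg

LD = Css × Vd / F = 4.86 × 260 / 0.30 = 4212 mg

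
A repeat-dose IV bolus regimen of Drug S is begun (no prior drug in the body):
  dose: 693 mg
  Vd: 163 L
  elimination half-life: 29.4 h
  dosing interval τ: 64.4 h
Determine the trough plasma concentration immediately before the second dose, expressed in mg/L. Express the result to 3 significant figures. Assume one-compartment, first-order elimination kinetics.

C₀ per dose = Dose / Vd = 693 / 163 = 4.252 mg/L
k = ln2 / t½ = 0.693147 / 29.4 = 0.02358 h⁻¹
Fraction remaining after one interval: r = e^(−kτ) = e^(−0.02358 × 64.4) = 0.2190
Before dose 2, 1 dose has been given (aged 1τ).
C_trough = C₀ × r = 4.252 × 0.2190 = 0.9312 mg/L

0.931 mg/L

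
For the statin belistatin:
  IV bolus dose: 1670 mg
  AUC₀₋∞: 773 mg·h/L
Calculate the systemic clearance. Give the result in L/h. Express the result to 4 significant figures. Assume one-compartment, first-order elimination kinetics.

CL = Dose / AUC = 1670 / 773 = 2.160 L/h

2.160 L/h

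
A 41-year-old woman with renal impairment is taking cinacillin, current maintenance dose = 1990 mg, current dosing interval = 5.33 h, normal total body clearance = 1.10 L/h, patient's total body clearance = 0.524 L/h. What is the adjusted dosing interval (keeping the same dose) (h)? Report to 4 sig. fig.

To keep the same average steady-state level, dosing rate must scale with clearance.
CL ratio = 0.524 / 1.10 = 0.4764
New interval (same dose) = 5.33 / 0.4764 = 11.19 h

11.19 h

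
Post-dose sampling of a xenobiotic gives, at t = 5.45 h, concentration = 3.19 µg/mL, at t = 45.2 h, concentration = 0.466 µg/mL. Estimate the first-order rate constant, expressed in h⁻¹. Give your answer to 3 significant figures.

0.0484 h⁻¹

k = ln(C₁/C₂) / (t₂ − t₁) = ln(3.19/0.466) / (45.2 − 5.45)
  = 1.924 / 39.75 = 0.04840 h⁻¹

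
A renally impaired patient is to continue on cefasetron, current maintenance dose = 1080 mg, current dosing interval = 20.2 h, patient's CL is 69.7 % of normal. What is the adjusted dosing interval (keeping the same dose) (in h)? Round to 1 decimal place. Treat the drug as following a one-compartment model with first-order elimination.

To keep the same average steady-state level, dosing rate must scale with clearance.
CL ratio = 69.7 / 100 = 0.6970
New interval (same dose) = 20.2 / 0.6970 = 28.98 h

29.0 h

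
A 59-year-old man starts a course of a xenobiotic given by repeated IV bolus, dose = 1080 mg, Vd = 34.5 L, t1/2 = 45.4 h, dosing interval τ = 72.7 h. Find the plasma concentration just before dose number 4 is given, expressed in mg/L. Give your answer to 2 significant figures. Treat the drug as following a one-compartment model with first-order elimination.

C₀ per dose = Dose / Vd = 1080 / 34.5 = 31.30 mg/L
k = ln2 / t½ = 0.693147 / 45.4 = 0.01527 h⁻¹
Fraction remaining after one interval: r = e^(−kτ) = e^(−0.01527 × 72.7) = 0.3295
Before dose 4, 3 doses have been given (aged 1τ, 2τ, 3τ).
C_trough = C₀ × (r + r² + … + r^3) = C₀ × r(1−r^3)/(1−r)
        = 31.30 × 0.3295 × (1 − 0.03577) / (1 − 0.3295) = 14.83 mg/L

15 mg/L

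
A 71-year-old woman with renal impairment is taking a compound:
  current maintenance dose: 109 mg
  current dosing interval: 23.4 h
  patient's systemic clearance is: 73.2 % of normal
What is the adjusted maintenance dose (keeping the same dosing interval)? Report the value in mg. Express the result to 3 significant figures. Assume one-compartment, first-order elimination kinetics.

To keep the same average steady-state level, dosing rate must scale with clearance.
CL ratio = 73.2 / 100 = 0.7320
New dose (same interval) = 109 × 0.7320 = 79.79 mg

79.8 mg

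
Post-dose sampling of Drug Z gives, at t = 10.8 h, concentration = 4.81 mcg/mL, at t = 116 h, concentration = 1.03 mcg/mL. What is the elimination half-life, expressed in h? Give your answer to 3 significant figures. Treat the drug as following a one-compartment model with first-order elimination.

k = ln(C₁/C₂) / (t₂ − t₁) = ln(4.81/1.03) / (116 − 10.8)
  = 1.541 / 105.2 = 0.01465 h⁻¹
t½ = ln2 / k = 0.693147 / 0.01465 = 47.31 h

47.3 h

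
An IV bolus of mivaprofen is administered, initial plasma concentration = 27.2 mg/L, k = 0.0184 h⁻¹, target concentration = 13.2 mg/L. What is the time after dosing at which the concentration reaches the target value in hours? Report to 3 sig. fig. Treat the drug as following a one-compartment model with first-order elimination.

t = ln(C₀ / C) / k = ln(27.20 / 13.2) / 0.01840
  = ln(2.061) / 0.01840 = 0.7232 / 0.01840 = 39.30 h

39.3 h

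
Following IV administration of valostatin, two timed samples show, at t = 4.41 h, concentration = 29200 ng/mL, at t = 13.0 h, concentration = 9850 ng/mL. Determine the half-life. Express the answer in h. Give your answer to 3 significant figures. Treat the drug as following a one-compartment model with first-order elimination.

k = ln(C₁/C₂) / (t₂ − t₁) = ln(29200/9850) / (13.0 − 4.41)
  = 1.087 / 8.590 = 0.1265 h⁻¹
t½ = ln2 / k = 0.693147 / 0.1265 = 5.479 h

5.48 h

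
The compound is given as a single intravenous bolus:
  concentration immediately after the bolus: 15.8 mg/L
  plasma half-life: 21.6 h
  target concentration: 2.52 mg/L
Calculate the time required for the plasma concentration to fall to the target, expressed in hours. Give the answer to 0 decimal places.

k = ln2 / t½ = 0.693147 / 21.6 = 0.03209 h⁻¹
t = ln(C₀ / C) / k = ln(15.80 / 2.52) / 0.03209
  = ln(6.270) / 0.03209 = 1.836 / 0.03209 = 57.21 h

57 h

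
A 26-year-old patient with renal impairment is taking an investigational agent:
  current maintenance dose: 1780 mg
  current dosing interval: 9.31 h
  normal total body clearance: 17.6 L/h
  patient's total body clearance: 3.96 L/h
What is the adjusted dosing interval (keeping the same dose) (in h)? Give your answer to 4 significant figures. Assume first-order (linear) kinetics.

To keep the same average steady-state level, dosing rate must scale with clearance.
CL ratio = 3.96 / 17.6 = 0.2250
New interval (same dose) = 9.31 / 0.2250 = 41.38 h

41.38 h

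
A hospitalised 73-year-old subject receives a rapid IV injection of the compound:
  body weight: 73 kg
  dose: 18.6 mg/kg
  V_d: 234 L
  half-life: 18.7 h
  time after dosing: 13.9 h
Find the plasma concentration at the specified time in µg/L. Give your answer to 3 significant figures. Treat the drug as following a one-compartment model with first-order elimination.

3470 µg/L

Total dose = 18.6 × 73 = 1358 mg
C₀ = Dose / Vd = 1358 / 234 = 5.803 mg/L
k = ln2 / t½ = 0.693147 / 18.7 = 0.03707 h⁻¹
C = C₀ · e^(−k·t) = 5.803 × e^(−0.03707 × 13.9)
  = 5.803 × 0.5973 = 3.466 mg/L
Convert: 3.466 mg/L × 1000 = 3466 µg/L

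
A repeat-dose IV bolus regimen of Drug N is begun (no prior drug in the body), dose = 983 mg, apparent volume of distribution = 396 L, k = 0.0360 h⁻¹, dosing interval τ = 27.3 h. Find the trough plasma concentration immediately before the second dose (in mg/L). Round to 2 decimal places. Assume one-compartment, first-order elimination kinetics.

C₀ per dose = Dose / Vd = 983 / 396 = 2.482 mg/L
Fraction remaining after one interval: r = e^(−kτ) = e^(−0.03600 × 27.3) = 0.3743
Before dose 2, 1 dose has been given (aged 1τ).
C_trough = C₀ × r = 2.482 × 0.3743 = 0.9290 mg/L

0.93 mg/L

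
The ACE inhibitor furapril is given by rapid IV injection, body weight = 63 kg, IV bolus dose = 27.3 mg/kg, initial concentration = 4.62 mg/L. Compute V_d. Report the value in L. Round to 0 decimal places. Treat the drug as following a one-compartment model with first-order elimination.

372 L

Dose = 27.3 × 63 = 1720 mg
Vd = Dose / C₀ = 1720 / 4.62 = 372.3 L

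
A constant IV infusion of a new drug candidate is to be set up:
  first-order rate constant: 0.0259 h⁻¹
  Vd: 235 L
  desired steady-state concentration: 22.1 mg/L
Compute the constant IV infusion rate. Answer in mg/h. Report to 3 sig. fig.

135 mg/h

CL = k × Vd = 0.02590 × 235 = 6.087 L/h
At steady state, infusion rate R₀ = Css × CL = 22.1 × 6.087 = 134.5 mg/h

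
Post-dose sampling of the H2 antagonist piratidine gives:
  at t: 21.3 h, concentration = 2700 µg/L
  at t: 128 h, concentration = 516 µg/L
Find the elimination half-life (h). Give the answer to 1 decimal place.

44.7 h

k = ln(C₁/C₂) / (t₂ − t₁) = ln(2700/516) / (128 − 21.3)
  = 1.655 / 106.7 = 0.01551 h⁻¹
t½ = ln2 / k = 0.693147 / 0.01551 = 44.69 h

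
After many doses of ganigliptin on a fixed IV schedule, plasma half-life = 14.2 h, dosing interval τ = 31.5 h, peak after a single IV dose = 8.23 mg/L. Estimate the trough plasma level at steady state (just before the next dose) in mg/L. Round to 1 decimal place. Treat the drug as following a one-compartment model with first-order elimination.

k = ln2 / t½ = 0.693147 / 14.2 = 0.04881 h⁻¹
e^(−kτ) = e^(−0.04881 × 31.5) = 0.2149
Accumulation ratio R = 1 / (1 − e^(−kτ)) = 1 / (1 − 0.2149) = 1.274
Steady-state trough = C₀ × R × e^(−kτ) = 8.23 × 1.274 × 0.2149 = 2.253 mg/L

2.3 mg/L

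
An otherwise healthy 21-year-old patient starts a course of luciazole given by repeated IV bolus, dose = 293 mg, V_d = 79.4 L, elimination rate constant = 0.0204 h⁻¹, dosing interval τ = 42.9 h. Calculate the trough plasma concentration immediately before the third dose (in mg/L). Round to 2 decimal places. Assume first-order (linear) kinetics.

2.18 mg/L

C₀ per dose = Dose / Vd = 293 / 79.4 = 3.690 mg/L
Fraction remaining after one interval: r = e^(−kτ) = e^(−0.02040 × 42.9) = 0.4168
Before dose 3, 2 doses have been given (aged 1τ, 2τ).
C_trough = C₀ × (r + r²) = 3.690 × (0.4168 + 0.1737) = 2.179 mg/L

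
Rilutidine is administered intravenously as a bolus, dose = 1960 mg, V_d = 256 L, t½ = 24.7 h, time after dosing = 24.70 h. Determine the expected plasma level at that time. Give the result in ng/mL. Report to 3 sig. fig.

3830 ng/mL

C₀ = Dose / Vd = 1960 / 256 = 7.656 mg/L
k = ln2 / t½ = 0.693147 / 24.7 = 0.02806 h⁻¹
t / t½ = 24.70 / 24.7 = 1 half-lives
C = C₀ × (1/2)^1 = 7.656 × 0.5000 = 3.828 mg/L
Convert: 3.828 mg/L × 1000 = 3828 ng/mL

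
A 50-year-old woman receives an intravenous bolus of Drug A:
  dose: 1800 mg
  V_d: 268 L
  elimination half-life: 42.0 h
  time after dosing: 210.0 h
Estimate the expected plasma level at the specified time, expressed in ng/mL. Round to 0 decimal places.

210 ng/mL

C₀ = Dose / Vd = 1800 / 268 = 6.716 mg/L
k = ln2 / t½ = 0.693147 / 42.0 = 0.01650 h⁻¹
t / t½ = 210.0 / 42.0 = 5 half-lives
C = C₀ × (1/2)^5 = 6.716 × 0.03125 = 0.2099 mg/L
Convert: 0.2099 mg/L × 1000 = 209.9 ng/mL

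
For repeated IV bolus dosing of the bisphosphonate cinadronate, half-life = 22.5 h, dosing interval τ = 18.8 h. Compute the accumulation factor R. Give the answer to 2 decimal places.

k = ln2 / t½ = 0.693147 / 22.5 = 0.03081 h⁻¹
e^(−kτ) = e^(−0.03081 × 18.8) = 0.5603
Accumulation ratio R = 1 / (1 − e^(−kτ)) = 1 / (1 − 0.5603) = 2.274

2.27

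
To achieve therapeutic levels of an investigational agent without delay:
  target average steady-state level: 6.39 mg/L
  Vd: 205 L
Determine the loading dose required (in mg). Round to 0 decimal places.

LD = Css × Vd = 6.39 × 205 = 1310 mg

1310 mg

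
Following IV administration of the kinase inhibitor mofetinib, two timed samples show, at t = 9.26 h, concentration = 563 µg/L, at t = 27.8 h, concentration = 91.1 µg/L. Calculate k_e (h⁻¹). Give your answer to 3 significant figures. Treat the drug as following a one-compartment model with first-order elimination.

k = ln(C₁/C₂) / (t₂ − t₁) = ln(563/91.1) / (27.8 − 9.26)
  = 1.821 / 18.54 = 0.09822 h⁻¹

0.0982 h⁻¹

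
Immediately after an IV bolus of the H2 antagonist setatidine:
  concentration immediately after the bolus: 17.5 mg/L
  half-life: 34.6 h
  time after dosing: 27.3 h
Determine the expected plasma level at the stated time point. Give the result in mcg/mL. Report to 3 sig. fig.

k = ln2 / t½ = 0.693147 / 34.6 = 0.02003 h⁻¹
C = C₀ · e^(−k·t) = 17.50 × e^(−0.02003 × 27.3)
  = 17.50 × 0.5788 = 10.13 mg/L
(10.13 mg/L = 10.13 mcg/mL)

10.1 mcg/mL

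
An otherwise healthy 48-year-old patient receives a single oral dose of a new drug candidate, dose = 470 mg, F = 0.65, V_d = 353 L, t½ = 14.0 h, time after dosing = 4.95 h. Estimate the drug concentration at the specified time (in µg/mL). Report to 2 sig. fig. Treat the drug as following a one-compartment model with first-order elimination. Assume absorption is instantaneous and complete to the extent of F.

0.68 µg/mL

Amount reaching circulation = F × Dose = 0.65 × 470.0 = 305.5 mg
C₀ = F·Dose / Vd = 305.5 / 353 = 0.8654 mg/L
k = ln2 / t½ = 0.693147 / 14.0 = 0.04951 h⁻¹
C = C₀ · e^(−k·t) = 0.8654 × e^(−0.04951 × 4.95)
  = 0.8654 × 0.7826 = 0.6773 mg/L
(0.6773 mg/L = 0.6773 µg/mL)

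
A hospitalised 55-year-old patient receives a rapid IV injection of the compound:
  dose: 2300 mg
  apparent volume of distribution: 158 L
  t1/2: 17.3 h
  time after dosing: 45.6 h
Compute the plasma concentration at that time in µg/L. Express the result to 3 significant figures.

2340 µg/L

C₀ = Dose / Vd = 2300 / 158 = 14.56 mg/L
k = ln2 / t½ = 0.693147 / 17.3 = 0.04007 h⁻¹
C = C₀ · e^(−k·t) = 14.56 × e^(−0.04007 × 45.6)
  = 14.56 × 0.1609 = 2.343 mg/L
Convert: 2.343 mg/L × 1000 = 2343 µg/L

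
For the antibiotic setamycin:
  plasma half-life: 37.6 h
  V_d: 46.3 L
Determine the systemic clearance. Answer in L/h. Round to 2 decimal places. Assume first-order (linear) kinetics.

0.85 L/h

k = ln2 / t½ = 0.693147 / 37.6 = 0.01843 h⁻¹
CL = k × Vd = 0.01843 × 46.3 = 0.8533 L/h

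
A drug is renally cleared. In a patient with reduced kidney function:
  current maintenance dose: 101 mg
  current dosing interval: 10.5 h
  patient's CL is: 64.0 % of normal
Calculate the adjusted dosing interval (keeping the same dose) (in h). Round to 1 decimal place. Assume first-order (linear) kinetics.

To keep the same average steady-state level, dosing rate must scale with clearance.
CL ratio = 64.0 / 100 = 0.6400
New interval (same dose) = 10.5 / 0.6400 = 16.41 h

16.4 h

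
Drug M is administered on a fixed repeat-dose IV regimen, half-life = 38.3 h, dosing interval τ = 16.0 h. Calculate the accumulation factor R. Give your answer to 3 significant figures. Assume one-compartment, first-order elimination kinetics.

3.98

k = ln2 / t½ = 0.693147 / 38.3 = 0.01810 h⁻¹
e^(−kτ) = e^(−0.01810 × 16.0) = 0.7486
Accumulation ratio R = 1 / (1 − e^(−kτ)) = 1 / (1 − 0.7486) = 3.978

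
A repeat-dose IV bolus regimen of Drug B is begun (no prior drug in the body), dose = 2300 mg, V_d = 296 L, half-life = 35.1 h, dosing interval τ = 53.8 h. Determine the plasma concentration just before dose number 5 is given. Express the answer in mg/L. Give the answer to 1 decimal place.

4.0 mg/L

C₀ per dose = Dose / Vd = 2300 / 296 = 7.770 mg/L
k = ln2 / t½ = 0.693147 / 35.1 = 0.01975 h⁻¹
Fraction remaining after one interval: r = e^(−kτ) = e^(−0.01975 × 53.8) = 0.3456
Before dose 5, 4 doses have been given (aged 1τ, 2τ, 3τ, 4τ).
C_trough = C₀ × (r + r² + … + r^4) = C₀ × r(1−r^4)/(1−r)
        = 7.770 × 0.3456 × (1 − 0.01427) / (1 − 0.3456) = 4.045 mg/L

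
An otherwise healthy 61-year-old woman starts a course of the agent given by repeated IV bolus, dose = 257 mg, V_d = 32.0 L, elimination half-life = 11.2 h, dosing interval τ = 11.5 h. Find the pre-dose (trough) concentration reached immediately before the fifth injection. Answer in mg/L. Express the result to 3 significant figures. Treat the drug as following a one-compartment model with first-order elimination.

7.29 mg/L

C₀ per dose = Dose / Vd = 257 / 32.0 = 8.031 mg/L
k = ln2 / t½ = 0.693147 / 11.2 = 0.06189 h⁻¹
Fraction remaining after one interval: r = e^(−kτ) = e^(−0.06189 × 11.5) = 0.4908
Before dose 5, 4 doses have been given (aged 1τ, 2τ, 3τ, 4τ).
C_trough = C₀ × (r + r² + … + r^4) = C₀ × r(1−r^4)/(1−r)
        = 8.031 × 0.4908 × (1 − 0.05803) / (1 − 0.4908) = 7.292 mg/L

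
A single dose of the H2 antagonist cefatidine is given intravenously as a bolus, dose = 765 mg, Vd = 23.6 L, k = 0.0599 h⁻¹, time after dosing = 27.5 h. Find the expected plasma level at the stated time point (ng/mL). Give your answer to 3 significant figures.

6240 ng/mL

C₀ = Dose / Vd = 765.0 / 23.6 = 32.42 mg/L
C = C₀ · e^(−k·t) = 32.42 × e^(−0.05990 × 27.5)
  = 32.42 × 0.1926 = 6.244 mg/L
Convert: 6.244 mg/L × 1000 = 6244 ng/mL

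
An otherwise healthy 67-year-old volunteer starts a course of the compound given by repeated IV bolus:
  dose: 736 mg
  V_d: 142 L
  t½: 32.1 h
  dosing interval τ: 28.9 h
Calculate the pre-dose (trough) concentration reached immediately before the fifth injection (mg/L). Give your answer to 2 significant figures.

C₀ per dose = Dose / Vd = 736 / 142 = 5.183 mg/L
k = ln2 / t½ = 0.693147 / 32.1 = 0.02159 h⁻¹
Fraction remaining after one interval: r = e^(−kτ) = e^(−0.02159 × 28.9) = 0.5358
Before dose 5, 4 doses have been given (aged 1τ, 2τ, 3τ, 4τ).
C_trough = C₀ × (r + r² + … + r^4) = C₀ × r(1−r^4)/(1−r)
        = 5.183 × 0.5358 × (1 − 0.08242) / (1 − 0.5358) = 5.489 mg/L

5.5 mg/L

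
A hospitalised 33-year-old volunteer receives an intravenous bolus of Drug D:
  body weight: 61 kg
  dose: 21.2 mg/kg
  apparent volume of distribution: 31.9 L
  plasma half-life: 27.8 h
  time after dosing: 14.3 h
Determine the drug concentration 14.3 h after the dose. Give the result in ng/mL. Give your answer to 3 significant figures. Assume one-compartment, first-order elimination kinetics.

28400 ng/mL

Total dose = 21.2 × 61 = 1293 mg
C₀ = Dose / Vd = 1293 / 31.9 = 40.53 mg/L
k = ln2 / t½ = 0.693147 / 27.8 = 0.02493 h⁻¹
C = C₀ · e^(−k·t) = 40.53 × e^(−0.02493 × 14.3)
  = 40.53 × 0.7001 = 28.38 mg/L
Convert: 28.38 mg/L × 1000 = 28380 ng/mL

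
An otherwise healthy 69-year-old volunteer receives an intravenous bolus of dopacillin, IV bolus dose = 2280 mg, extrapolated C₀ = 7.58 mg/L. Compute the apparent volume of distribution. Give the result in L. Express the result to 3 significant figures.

Vd = Dose / C₀ = 2280 / 7.58 = 300.8 L

301 L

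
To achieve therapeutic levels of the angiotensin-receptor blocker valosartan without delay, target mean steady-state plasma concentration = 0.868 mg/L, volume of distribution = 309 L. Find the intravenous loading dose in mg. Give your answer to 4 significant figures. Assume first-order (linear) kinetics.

268.2 mg

LD = Css × Vd = 0.868 × 309 = 268.2 mg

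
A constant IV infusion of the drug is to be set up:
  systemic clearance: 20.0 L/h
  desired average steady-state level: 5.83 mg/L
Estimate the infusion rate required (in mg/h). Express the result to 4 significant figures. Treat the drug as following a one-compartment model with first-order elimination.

116.6 mg/h

At steady state, infusion rate R₀ = Css × CL = 5.83 × 20.00 = 116.6 mg/h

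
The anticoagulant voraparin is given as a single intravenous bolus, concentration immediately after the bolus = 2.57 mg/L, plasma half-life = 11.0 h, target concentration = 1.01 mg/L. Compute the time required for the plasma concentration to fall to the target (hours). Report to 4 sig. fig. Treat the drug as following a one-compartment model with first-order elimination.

14.82 h

k = ln2 / t½ = 0.693147 / 11.0 = 0.06301 h⁻¹
t = ln(C₀ / C) / k = ln(2.570 / 1.01) / 0.06301
  = ln(2.545) / 0.06301 = 0.9341 / 0.06301 = 14.82 h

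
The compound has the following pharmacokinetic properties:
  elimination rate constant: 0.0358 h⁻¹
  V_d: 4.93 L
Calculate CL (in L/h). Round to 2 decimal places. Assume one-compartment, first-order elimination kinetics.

0.18 L/h

CL = k × Vd = 0.0358 × 4.93 = 0.1765 L/h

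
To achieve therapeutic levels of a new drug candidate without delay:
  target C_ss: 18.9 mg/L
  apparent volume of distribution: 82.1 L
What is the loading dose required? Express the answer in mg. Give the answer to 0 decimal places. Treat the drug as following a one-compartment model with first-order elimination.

LD = Css × Vd = 18.9 × 82.1 = 1552 mg

1552 mg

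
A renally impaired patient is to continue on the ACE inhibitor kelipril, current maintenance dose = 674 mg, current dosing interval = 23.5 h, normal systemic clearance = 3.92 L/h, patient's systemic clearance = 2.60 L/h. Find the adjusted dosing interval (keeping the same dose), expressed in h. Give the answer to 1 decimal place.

To keep the same average steady-state level, dosing rate must scale with clearance.
CL ratio = 2.60 / 3.92 = 0.6633
New interval (same dose) = 23.5 / 0.6633 = 35.43 h

35.4 h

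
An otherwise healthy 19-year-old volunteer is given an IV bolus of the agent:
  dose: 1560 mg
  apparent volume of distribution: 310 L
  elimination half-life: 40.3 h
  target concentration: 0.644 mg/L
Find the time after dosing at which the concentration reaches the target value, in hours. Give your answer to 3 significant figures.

120 h

C₀ = Dose / Vd = 1560 / 310 = 5.032 mg/L
k = ln2 / t½ = 0.693147 / 40.3 = 0.01720 h⁻¹
t = ln(C₀ / C) / k = ln(5.032 / 0.644) / 0.01720
  = ln(7.814) / 0.01720 = 2.056 / 0.01720 = 119.5 h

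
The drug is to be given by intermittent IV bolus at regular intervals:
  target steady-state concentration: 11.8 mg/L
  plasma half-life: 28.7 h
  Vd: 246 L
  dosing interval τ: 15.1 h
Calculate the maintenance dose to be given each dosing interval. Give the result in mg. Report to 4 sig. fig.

k = ln2 / t½ = 0.693147 / 28.7 = 0.02415 h⁻¹
CL = k × Vd = 0.02415 × 246 = 5.941 L/h
At steady state, Dose/τ = Css × CL.
Dose = Css × CL × τ = 11.8 × 5.941 × 15.1 = 1059 mg

1059 mg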